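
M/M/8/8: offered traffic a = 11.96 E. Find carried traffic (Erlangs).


B(8,11.96) = 0.421142 (Erlang-B)
Carried load = a(1 − B) = 11.96·(1 − 0.421142) = 11.96·0.578858 = 6.9231 E

Final: 6.9231 Erlangs


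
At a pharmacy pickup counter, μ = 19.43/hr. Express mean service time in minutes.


Mean service time = 1/μ = 1/19.43 hour = 0.05147 hour
In minutes: 0.05147 × 60 = 3.0880 min

Final: 3.0880 min


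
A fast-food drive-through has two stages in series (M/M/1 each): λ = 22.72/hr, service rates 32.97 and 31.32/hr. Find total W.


Each node sees arrival rate λ = 22.72/hr (tandem ⇒ throughput preserved).
W₁ = 1/(μ₁−λ) = 1/(32.97−22.72) = 0.09756 hr
W₂ = 1/(μ₂−λ) = 1/(31.32−22.72) = 0.11628 hr
W_total = W₁ + W₂ = 0.09756 + 0.11628 = 0.21384 hr

Final: 0.21384 hr


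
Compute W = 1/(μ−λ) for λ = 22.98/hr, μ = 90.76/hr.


W = 1/(μ−λ) = 1/(90.76 − 22.98) = 1/67.78 = 0.01475 hr

Final: 0.01475 hr


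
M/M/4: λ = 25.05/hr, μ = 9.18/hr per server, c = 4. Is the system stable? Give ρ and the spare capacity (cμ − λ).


Total capacity cμ = 4·9.18 = 36.72/hr
ρ = λ/(cμ) = 25.05/36.72 = 0.6822
Stable ⇔ ρ < 1: YES
Spare capacity = cμ − λ = 36.72 − 25.05 = 11.67/hr

Final: ρ = 0.6822; stable; margin = 11.67/hr


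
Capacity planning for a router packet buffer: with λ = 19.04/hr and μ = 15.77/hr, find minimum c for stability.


Stability requires cμ > λ ⇔ c > λ/μ.
λ/μ = 19.04/15.77 = 1.2074
Minimum integer c = ⌊1.2074⌋ + 1 = 2
Check: 2·15.77 = 31.54 > 19.04, while 1·15.77 = 15.77 ≤ 19.04

Final: 2 servers


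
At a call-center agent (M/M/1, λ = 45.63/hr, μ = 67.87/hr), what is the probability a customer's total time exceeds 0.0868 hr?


W ~ Exponential(μ−λ) for M/M/1.
μ − λ = 67.87 − 45.63 = 22.2400
P(W > t) = e^{−(μ−λ)t} = e^{−1.9304} = 0.145086

Final: 0.145086


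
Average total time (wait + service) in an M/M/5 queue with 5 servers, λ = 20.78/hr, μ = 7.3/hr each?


a = 2.8466; ρ = 0.5693; P₀ = 0.055265
Lq = P₀·a^c·ρ/(c!(1−ρ)²) = 0.26419
Wq = Lq/λ = 0.26419/20.78 = 0.01271 hr
W = Wq + 1/μ = 0.01271 + 0.13699 = 0.14970 hr

Final: 0.14970 hr


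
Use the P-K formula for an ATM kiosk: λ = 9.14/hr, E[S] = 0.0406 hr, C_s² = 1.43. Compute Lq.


ρ = λ·E[S] = 9.14·0.0406 = 0.3711
Lq = ρ²(1+C_s²)/(2(1−ρ)) = 0.1377·(1+1.43)/(2·0.6289)
= 0.1377·2.4300/1.2578 = 0.26603

Final: 0.26603


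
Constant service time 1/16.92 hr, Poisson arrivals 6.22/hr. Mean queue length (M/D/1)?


ρ = 6.22/16.92 = 0.3676
M/D/1: Lq = ρ²/(2(1−ρ)) = 0.1351/(2·0.6324) = 0.10685

Final: 0.10685


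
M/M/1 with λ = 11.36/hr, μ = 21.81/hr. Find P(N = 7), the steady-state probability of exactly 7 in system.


ρ = 11.36/21.81 = 0.5209
P_n = (1−ρ)·ρ^n = (1 − 0.5209)·0.5209^7 = 0.4791·0.010401 = 0.004983

Final: 0.004983


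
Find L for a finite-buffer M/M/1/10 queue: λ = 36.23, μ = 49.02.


ρ = 36.23/49.02 = 0.7391
L = ρ[1 − (K+1)ρ^K + Kρ^(K+1)] / [(1−ρ)(1−ρ^(K+1))]
Numerator: 0.7391·(1 − 11·0.048635 + 10·0.035946) = 0.609354
Denominator: (0.2609)·(0.964054) = 0.251535
L = 0.609354/0.251535 = 2.4225

Final: 2.4225


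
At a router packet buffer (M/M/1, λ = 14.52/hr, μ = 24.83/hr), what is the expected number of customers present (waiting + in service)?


ρ = λ/μ = 14.52/24.83 = 0.5848
L = ρ/(1−ρ) = 0.5848/(1 − 0.5848) = 0.5848/0.4152 = 1.4083

Final: 1.4083


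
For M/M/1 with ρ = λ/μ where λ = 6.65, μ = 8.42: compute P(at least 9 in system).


ρ = 6.65/8.42 = 0.7898
P(N ≥ n) = ρ^n = 0.7898^9 = 0.119560

Final: 0.119560


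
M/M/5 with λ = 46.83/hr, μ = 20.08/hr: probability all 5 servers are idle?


a = λ/μ = 46.83/20.08 = 2.3322; ρ = a/c = 0.4664
Σ_{k=0}^{4} a^k/k! (terms k=0..4) = 1.00000 + 2.33217 + 2.71951 + 2.11412 + 1.23262 = 9.39843
Tail: a^5/(5!(1−ρ)) = 68.99256/(120·0.5336) = 1.07754
P₀ = 1/(9.39843 + 1.07754) = 1/10.47597 = 0.095457

Final: 0.095457


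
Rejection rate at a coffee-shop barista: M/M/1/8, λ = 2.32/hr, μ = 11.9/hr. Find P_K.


ρ = λ/μ = 2.32/11.9 = 0.1950
P_K = (1−ρ)ρ^K/(1−ρ^(K+1)) = (0.8050·0.000002087)/(1 − 0.0000004069)
= 0.000001680/1.000000 = 0.000001680

Final: 0.000001680


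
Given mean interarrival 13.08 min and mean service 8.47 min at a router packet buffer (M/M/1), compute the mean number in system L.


λ = 60/13.08 = 4.5872 /hr
μ = 60/8.47 = 7.0838 /hr
ρ = λ/μ = 4.5872/7.0838 = 0.6476
L = ρ/(1−ρ) = 0.6476/0.3524 = 1.8373

Final: 1.8373


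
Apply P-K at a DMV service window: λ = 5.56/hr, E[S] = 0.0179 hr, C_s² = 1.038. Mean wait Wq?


ρ = λ·E[S] = 5.56·0.0179 = 0.09952
E[S²] = E[S]²(1+C_s²) = 0.0179²·(1+1.038) = 0.0006530
Wq = λ·E[S²]/(2(1−ρ)) = 5.56·0.0006530/(2·0.9005) = 0.002016 hr

Final: 0.002016 hr


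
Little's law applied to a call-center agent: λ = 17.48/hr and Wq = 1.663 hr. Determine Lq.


Lq = λWq = 17.48·1.663 = 29.0692

Final: 29.0692


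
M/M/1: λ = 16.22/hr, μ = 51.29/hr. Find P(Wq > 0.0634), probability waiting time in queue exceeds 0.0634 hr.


ρ = 16.22/51.29 = 0.3162
P(Wq > t) = ρ·e^{−(μ−λ)t} = 0.3162·e^{−2.2234}
= 0.3162·0.108236 = 0.034229

Final: 0.034229


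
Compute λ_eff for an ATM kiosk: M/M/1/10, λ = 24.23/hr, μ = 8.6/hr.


ρ = 2.8174; P_K = (1−ρ)ρ^10/(1−ρ^11) = 0.645075
λ_eff = λ(1 − P_K) = 24.23·(1 − 0.645075) = 24.23·0.354925 = 8.5998 /hr

Final: 8.5998 /hr


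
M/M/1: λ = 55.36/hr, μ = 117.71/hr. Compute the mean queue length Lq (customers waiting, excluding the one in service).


ρ = 55.36/117.71 = 0.4703
Lq = ρ²/(1−ρ) = 0.2212/0.5297 = 0.4176

Final: 0.4176


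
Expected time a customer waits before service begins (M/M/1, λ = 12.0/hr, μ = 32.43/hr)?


ρ = 12.0/32.43 = 0.3700
Wq = ρ/(μ−λ) = 0.3700/(32.43 − 12.0) = 0.3700/20.43 = 0.01811 hr

Final: 0.01811 hr


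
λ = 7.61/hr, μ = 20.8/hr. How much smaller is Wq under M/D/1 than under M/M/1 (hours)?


ρ = 7.61/20.8 = 0.3659
Wq(M/M/1) = ρ/(μ−λ) = 0.3659/13.19 = 0.02774 hr
Wq(M/D/1) = ρ/(2(μ−λ)) = 0.01387 hr
Savings = 0.02774 − 0.01387 = 0.01387 hr

Final: 0.01387 hr


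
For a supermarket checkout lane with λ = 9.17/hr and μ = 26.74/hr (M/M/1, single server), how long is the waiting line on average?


ρ = 9.17/26.74 = 0.3429
Lq = ρ²/(1−ρ) = 0.1176/0.6571 = 0.1790

Final: 0.1790


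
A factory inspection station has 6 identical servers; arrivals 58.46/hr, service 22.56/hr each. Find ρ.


ρ = λ/(cμ) = 58.46/(6·22.56) = 58.46/135.36 = 0.4319

Final: 0.4319


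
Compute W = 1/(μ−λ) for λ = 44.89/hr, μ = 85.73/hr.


W = 1/(μ−λ) = 1/(85.73 − 44.89) = 1/40.84 = 0.02449 hr

Final: 0.02449 hr


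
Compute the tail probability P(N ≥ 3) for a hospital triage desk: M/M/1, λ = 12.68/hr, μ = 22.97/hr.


ρ = 12.68/22.97 = 0.5520
P(N ≥ n) = ρ^n = 0.5520^3 = 0.168219

Final: 0.168219


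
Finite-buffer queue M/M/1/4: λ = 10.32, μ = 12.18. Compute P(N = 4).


ρ = λ/μ = 10.32/12.18 = 0.8473
P_K = (1−ρ)ρ^K/(1−ρ^(K+1)) = (0.1527·0.515382)/(1 − 0.436679)
= 0.078704/0.563321 = 0.139714

Final: 0.139714


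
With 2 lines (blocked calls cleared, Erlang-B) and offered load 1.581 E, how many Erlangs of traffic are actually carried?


B(2,1.581) = 0.326247 (Erlang-B)
Carried load = a(1 − B) = 1.581·(1 − 0.326247) = 1.581·0.673753 = 1.0652 E

Final: 1.0652 Erlangs


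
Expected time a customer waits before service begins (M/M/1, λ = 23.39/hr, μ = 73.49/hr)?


ρ = 23.39/73.49 = 0.3183
Wq = ρ/(μ−λ) = 0.3183/(73.49 − 23.39) = 0.3183/50.10 = 0.006353 hr

Final: 0.006353 hr


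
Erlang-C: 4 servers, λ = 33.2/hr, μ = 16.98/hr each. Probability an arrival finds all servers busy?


a = λ/μ = 1.9552; ρ = a/4 = 0.4888
P₀ = 0.136915 (from M/M/c formula)
C(c,a) = [a^c/(c!(1−ρ))]·P₀ = [14.61509/(24·0.5112)]·0.136915
= 1.19126·0.136915 = 0.163102

Final: 0.163102


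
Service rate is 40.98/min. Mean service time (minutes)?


Mean service time = 1/μ = 1/40.98 minute = 0.02440 minute
In minutes: 0.02440 × 1 = 0.02440 min

Final: 0.02440 min


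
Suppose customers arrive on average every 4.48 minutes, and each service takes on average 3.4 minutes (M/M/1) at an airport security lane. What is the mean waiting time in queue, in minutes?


λ = 60/4.48 = 13.3929 /hr
μ = 60/3.4 = 17.6471 /hr
ρ = λ/μ = 13.3929/17.6471 = 0.7589
Wq = ρ/(μ−λ) = 0.7589/(17.6471−13.3929) = 0.17840 hr
In minutes: 0.17840·60 = 10.704 min

Final: 10.704 min


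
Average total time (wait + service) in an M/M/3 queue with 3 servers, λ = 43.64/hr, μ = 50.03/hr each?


a = 0.8723; ρ = 0.2908; P₀ = 0.415167
Lq = P₀·a^c·ρ/(c!(1−ρ)²) = 0.02654
Wq = Lq/λ = 0.02654/43.64 = 0.0006083 hr
W = Wq + 1/μ = 0.0006083 + 0.01999 = 0.02060 hr

Final: 0.02060 hr


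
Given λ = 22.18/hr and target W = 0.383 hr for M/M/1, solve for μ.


W = 1/(μ−λ) ⇒ μ − λ = 1/W = 1/0.383 = 2.6110
μ = λ + 1/W = 22.18 + 2.6110 = 24.7910 per hr

Final: 24.7910 /hr


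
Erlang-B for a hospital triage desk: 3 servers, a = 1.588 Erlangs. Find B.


B(c,a) = (a^c/c!) / Σ_{k=0}^{c} a^k/k!
a^3/3! = 0.667422
Σ terms (k=0..3): 1.00000 + 1.58800 + 1.26087 + 0.66742 = 4.516294
B = 0.667422/4.516294 = 0.147781

Final: 0.147781


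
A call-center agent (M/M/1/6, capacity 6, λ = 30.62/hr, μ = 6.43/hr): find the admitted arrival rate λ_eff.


ρ = 4.7621; P_K = (1−ρ)ρ^6/(1−ρ^7) = 0.790021
λ_eff = λ(1 − P_K) = 30.62·(1 − 0.790021) = 30.62·0.209979 = 6.4296 /hr

Final: 6.4296 /hr


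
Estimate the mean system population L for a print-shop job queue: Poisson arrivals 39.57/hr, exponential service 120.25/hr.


ρ = λ/μ = 39.57/120.25 = 0.3291
L = ρ/(1−ρ) = 0.3291/(1 − 0.3291) = 0.3291/0.6709 = 0.4905

Final: 0.4905


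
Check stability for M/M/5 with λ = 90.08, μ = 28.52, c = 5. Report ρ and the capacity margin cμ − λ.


Total capacity cμ = 5·28.52 = 142.60/hr
ρ = λ/(cμ) = 90.08/142.60 = 0.6317
Stable ⇔ ρ < 1: YES
Spare capacity = cμ − λ = 142.60 − 90.08 = 52.52/hr

Final: ρ = 0.6317; stable; margin = 52.52/hr


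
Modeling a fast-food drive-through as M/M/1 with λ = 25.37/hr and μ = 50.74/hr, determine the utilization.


ρ = λ/μ = 25.37/50.74 = 0.5000

Final: 0.5000


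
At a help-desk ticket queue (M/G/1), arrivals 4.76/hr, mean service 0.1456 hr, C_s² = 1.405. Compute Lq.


ρ = λ·E[S] = 4.76·0.1456 = 0.6931
Lq = ρ²(1+C_s²)/(2(1−ρ)) = 0.4803·(1+1.405)/(2·0.3069)
= 0.4803·2.4050/0.6139 = 1.88175

Final: 1.88175


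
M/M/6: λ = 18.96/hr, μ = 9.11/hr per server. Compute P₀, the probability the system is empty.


a = λ/μ = 18.96/9.11 = 2.0812; ρ = a/c = 0.3469
Σ_{k=0}^{5} a^k/k! (terms k=0..5) = 1.00000 + 2.08123 + 2.16576 + 1.50248 + 0.78175 + 0.32540 = 7.85662
Tail: a^6/(6!(1−ρ)) = 81.26803/(720·0.6531) = 0.17282
P₀ = 1/(7.85662 + 0.17282) = 1/8.02944 = 0.124542

Final: 0.124542


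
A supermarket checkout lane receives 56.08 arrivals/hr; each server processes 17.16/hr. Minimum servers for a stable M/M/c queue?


Stability requires cμ > λ ⇔ c > λ/μ.
λ/μ = 56.08/17.16 = 3.2681
Minimum integer c = ⌊3.2681⌋ + 1 = 4
Check: 4·17.16 = 68.64 > 56.08, while 3·17.16 = 51.48 ≤ 56.08

Final: 4 servers


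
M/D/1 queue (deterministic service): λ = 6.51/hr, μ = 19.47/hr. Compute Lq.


ρ = 6.51/19.47 = 0.3344
M/D/1: Lq = ρ²/(2(1−ρ)) = 0.1118/(2·0.6656) = 0.08398

Final: 0.08398


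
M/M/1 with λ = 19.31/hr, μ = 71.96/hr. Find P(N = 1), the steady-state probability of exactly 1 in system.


ρ = 19.31/71.96 = 0.2683
P_n = (1−ρ)·ρ^n = (1 − 0.2683)·0.2683^1 = 0.7317·0.268344 = 0.196335

Final: 0.196335


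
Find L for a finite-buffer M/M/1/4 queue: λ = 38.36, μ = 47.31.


ρ = 38.36/47.31 = 0.8108
L = ρ[1 − (K+1)ρ^K + Kρ^(K+1)] / [(1−ρ)(1−ρ^(K+1))]
Numerator: 0.8108·(1 − 5·0.432218 + 4·0.350452) = 0.195180
Denominator: (0.1892)·(0.649548) = 0.122880
L = 0.195180/0.122880 = 1.5884

Final: 1.5884


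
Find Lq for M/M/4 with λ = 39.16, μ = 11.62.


a = λ/μ = 3.3701; ρ = a/4 = 0.8425
P₀ = 0.019781
Lq = P₀·a^c·ρ / (c!·(1−ρ)²) = 0.019781·128.98708·0.8425/(24·0.02480)
= 3.61131

Final: 3.61131


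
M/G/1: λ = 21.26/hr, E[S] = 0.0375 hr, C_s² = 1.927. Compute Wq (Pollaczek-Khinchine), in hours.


ρ = λ·E[S] = 21.26·0.0375 = 0.7973
E[S²] = E[S]²(1+C_s²) = 0.0375²·(1+1.927) = 0.004116
Wq = λ·E[S²]/(2(1−ρ)) = 21.26·0.004116/(2·0.2027) = 0.21580 hr

Final: 0.21580 hr


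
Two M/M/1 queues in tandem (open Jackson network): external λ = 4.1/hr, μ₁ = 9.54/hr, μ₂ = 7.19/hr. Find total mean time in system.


Each node sees arrival rate λ = 4.1/hr (tandem ⇒ throughput preserved).
W₁ = 1/(μ₁−λ) = 1/(9.54−4.1) = 0.18382 hr
W₂ = 1/(μ₂−λ) = 1/(7.19−4.1) = 0.32362 hr
W_total = W₁ + W₂ = 0.18382 + 0.32362 = 0.50745 hr

Final: 0.50745 hr


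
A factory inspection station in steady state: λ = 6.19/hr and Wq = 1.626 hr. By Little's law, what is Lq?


Lq = λWq = 6.19·1.626 = 10.0649

Final: 10.0649


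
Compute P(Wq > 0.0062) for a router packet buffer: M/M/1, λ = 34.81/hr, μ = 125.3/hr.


ρ = 34.81/125.3 = 0.2778
P(Wq > t) = ρ·e^{−(μ−λ)t} = 0.2778·e^{−0.5610}
= 0.2778·0.570616 = 0.158525

Final: 0.158525


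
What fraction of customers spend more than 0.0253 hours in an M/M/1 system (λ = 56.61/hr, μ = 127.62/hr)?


W ~ Exponential(μ−λ) for M/M/1.
μ − λ = 127.62 − 56.61 = 71.0100
P(W > t) = e^{−(μ−λ)t} = e^{−1.7966} = 0.165870

Final: 0.165870


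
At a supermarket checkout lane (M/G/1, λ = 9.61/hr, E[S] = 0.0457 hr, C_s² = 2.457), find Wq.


ρ = λ·E[S] = 9.61·0.0457 = 0.4392
E[S²] = E[S]²(1+C_s²) = 0.0457²·(1+2.457) = 0.007220
Wq = λ·E[S²]/(2(1−ρ)) = 9.61·0.007220/(2·0.5608) = 0.06186 hr

Final: 0.06186 hr


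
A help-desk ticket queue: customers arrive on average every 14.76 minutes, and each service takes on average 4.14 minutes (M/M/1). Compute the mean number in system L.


λ = 60/14.76 = 4.0650 /hr
μ = 60/4.14 = 14.4928 /hr
ρ = λ/μ = 4.0650/14.4928 = 0.2805
L = ρ/(1−ρ) = 0.2805/0.7195 = 0.3898

Final: 0.3898


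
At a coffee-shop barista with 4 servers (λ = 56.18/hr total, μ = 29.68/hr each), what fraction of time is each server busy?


ρ = λ/(cμ) = 56.18/(4·29.68) = 56.18/118.72 = 0.4732

Final: 0.4732


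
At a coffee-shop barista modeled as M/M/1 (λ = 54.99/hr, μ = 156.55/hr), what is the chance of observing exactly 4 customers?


ρ = 54.99/156.55 = 0.3513
P_n = (1−ρ)·ρ^n = (1 − 0.3513)·0.3513^4 = 0.6487·0.015224 = 0.009876

Final: 0.009876


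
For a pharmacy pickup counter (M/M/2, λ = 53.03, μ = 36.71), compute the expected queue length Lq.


a = λ/μ = 1.4446; ρ = a/2 = 0.7223
P₀ = 0.161250
Lq = P₀·a^c·ρ / (c!·(1−ρ)²) = 0.161250·2.08677·0.7223/(2·0.07713)
= 1.57559

Final: 1.57559


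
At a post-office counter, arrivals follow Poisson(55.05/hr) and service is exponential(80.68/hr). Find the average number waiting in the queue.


ρ = 55.05/80.68 = 0.6823
Lq = ρ²/(1−ρ) = 0.4656/0.3177 = 1.4655

Final: 1.4655


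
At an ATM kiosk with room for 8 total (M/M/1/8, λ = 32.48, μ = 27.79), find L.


ρ = 32.48/27.79 = 1.1688
L = ρ[1 − (K+1)ρ^K + Kρ^(K+1)] / [(1−ρ)(1−ρ^(K+1))]
Numerator: 1.1688·(1 − 9·3.481928 + 8·4.069558) = 2.593624
Denominator: (-0.1688)·(-3.069558) = 0.518036
L = 2.593624/0.518036 = 5.0066

Final: 5.0066


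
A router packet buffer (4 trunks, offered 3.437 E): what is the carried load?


B(4,3.437) = 0.253631 (Erlang-B)
Carried load = a(1 − B) = 3.437·(1 − 0.253631) = 3.437·0.746369 = 2.5653 E

Final: 2.5653 Erlangs


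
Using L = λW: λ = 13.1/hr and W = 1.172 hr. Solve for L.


L = λW = 13.1·1.172 = 15.3532

Final: 15.3532


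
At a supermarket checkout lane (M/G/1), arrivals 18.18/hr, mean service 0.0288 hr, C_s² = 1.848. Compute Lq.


ρ = λ·E[S] = 18.18·0.0288 = 0.5236
Lq = ρ²(1+C_s²)/(2(1−ρ)) = 0.2741·(1+1.848)/(2·0.4764)
= 0.2741·2.8480/0.9528 = 0.81940

Final: 0.81940


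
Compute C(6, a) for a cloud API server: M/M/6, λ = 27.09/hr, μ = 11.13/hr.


a = λ/μ = 2.4340; ρ = a/6 = 0.4057
P₀ = 0.087265 (from M/M/c formula)
C(c,a) = [a^c/(c!(1−ρ))]·P₀ = [207.91367/(720·0.5943)]·0.087265
= 0.48587·0.087265 = 0.042399

Final: 0.042399


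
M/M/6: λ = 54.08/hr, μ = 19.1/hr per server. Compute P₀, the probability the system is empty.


a = λ/μ = 54.08/19.1 = 2.8314; ρ = a/c = 0.4719
Σ_{k=0}^{5} a^k/k! (terms k=0..5) = 1.00000 + 2.83141 + 4.00845 + 3.78319 + 2.67795 + 1.51648 = 15.81748
Tail: a^6/(6!(1−ρ)) = 515.25225/(720·0.5281) = 1.35511
P₀ = 1/(15.81748 + 1.35511) = 1/17.17259 = 0.058232

Final: 0.058232


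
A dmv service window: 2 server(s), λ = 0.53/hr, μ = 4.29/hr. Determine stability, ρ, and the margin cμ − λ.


Total capacity cμ = 2·4.29 = 8.58/hr
ρ = λ/(cμ) = 0.53/8.58 = 0.06177
Stable ⇔ ρ < 1: YES
Spare capacity = cμ − λ = 8.58 − 0.53 = 8.05/hr

Final: ρ = 0.06177; stable; margin = 8.05/hr


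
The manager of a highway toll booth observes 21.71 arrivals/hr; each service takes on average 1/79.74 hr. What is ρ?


ρ = λ/μ = 21.71/79.74 = 0.2723

Final: 0.2723


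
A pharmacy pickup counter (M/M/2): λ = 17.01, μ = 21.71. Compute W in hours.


a = 0.7835; ρ = 0.3918; P₀ = 0.437035
Lq = P₀·a^c·ρ/(c!(1−ρ)²) = 0.14205
Wq = Lq/λ = 0.14205/17.01 = 0.008351 hr
W = Wq + 1/μ = 0.008351 + 0.04606 = 0.05441 hr

Final: 0.05441 hr


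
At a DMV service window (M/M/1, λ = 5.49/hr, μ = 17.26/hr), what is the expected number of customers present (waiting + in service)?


ρ = λ/μ = 5.49/17.26 = 0.3181
L = ρ/(1−ρ) = 0.3181/(1 − 0.3181) = 0.3181/0.6819 = 0.4664

Final: 0.4664


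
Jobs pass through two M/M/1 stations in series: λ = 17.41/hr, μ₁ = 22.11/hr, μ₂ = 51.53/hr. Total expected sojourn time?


Each node sees arrival rate λ = 17.41/hr (tandem ⇒ throughput preserved).
W₁ = 1/(μ₁−λ) = 1/(22.11−17.41) = 0.21277 hr
W₂ = 1/(μ₂−λ) = 1/(51.53−17.41) = 0.02931 hr
W_total = W₁ + W₂ = 0.21277 + 0.02931 = 0.24207 hr

Final: 0.24207 hr


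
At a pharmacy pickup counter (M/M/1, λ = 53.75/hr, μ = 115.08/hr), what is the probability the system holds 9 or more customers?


ρ = 53.75/115.08 = 0.4671
P(N ≥ n) = ρ^n = 0.4671^9 = 0.001058

Final: 0.001058


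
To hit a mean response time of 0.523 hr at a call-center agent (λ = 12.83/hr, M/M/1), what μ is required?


W = 1/(μ−λ) ⇒ μ − λ = 1/W = 1/0.523 = 1.9120
μ = λ + 1/W = 12.83 + 1.9120 = 14.7420 per hr

Final: 14.7420 /hr


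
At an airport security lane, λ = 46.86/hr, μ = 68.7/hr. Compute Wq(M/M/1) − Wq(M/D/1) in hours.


ρ = 46.86/68.7 = 0.6821
Wq(M/M/1) = ρ/(μ−λ) = 0.6821/21.84 = 0.03123 hr
Wq(M/D/1) = ρ/(2(μ−λ)) = 0.01562 hr
Savings = 0.03123 − 0.01562 = 0.01562 hr

Final: 0.01562 hr


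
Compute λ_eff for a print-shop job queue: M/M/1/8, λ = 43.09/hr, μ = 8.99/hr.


ρ = 4.7931; P_K = (1−ρ)ρ^8/(1−ρ^9) = 0.791367
λ_eff = λ(1 − P_K) = 43.09·(1 − 0.791367) = 43.09·0.208633 = 8.9900 /hr

Final: 8.9900 /hr


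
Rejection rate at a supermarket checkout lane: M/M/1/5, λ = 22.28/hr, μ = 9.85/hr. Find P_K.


ρ = λ/μ = 22.28/9.85 = 2.2619
P_K = (1−ρ)ρ^K/(1−ρ^(K+1)) = (-1.2619·59.209962)/(1 − 133.928726)
= -74.718764/-132.928726 = 0.562096

Final: 0.562096


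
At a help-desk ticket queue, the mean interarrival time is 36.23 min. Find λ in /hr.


λ = 1/(interarrival time) in consistent units.
1 hour = 60 min, so λ = 60/36.23 = 1.6561 per hour

Final: 1.6561 /hr


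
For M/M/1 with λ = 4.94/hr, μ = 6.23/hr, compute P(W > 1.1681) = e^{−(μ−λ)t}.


W ~ Exponential(μ−λ) for M/M/1.
μ − λ = 6.23 − 4.94 = 1.2900
P(W > t) = e^{−(μ−λ)t} = e^{−1.5068} = 0.221607

Final: 0.221607


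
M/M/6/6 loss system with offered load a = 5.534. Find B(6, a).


B(c,a) = (a^c/c!) / Σ_{k=0}^{c} a^k/k!
a^6/6! = 39.893527
Σ terms (k=0..6): 1.00000 + 5.53400 + 15.31258 + 28.24660 + 39.07917 + 43.25283 + 39.89353 = 172.318711
B = 39.893527/172.318711 = 0.231510

Final: 0.231510


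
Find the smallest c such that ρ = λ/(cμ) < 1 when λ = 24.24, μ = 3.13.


Stability requires cμ > λ ⇔ c > λ/μ.
λ/μ = 24.24/3.13 = 7.7444
Minimum integer c = ⌊7.7444⌋ + 1 = 8
Check: 8·3.13 = 25.04 > 24.24, while 7·3.13 = 21.91 ≤ 24.24

Final: 8 servers


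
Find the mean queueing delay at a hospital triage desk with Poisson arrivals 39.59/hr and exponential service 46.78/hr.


ρ = 39.59/46.78 = 0.8463
Wq = ρ/(μ−λ) = 0.8463/(46.78 − 39.59) = 0.8463/7.19 = 0.1177 hr

Final: 0.1177 hr


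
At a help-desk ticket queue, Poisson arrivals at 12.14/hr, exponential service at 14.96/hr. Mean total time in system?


W = 1/(μ−λ) = 1/(14.96 − 12.14) = 1/2.82 = 0.3546 hr

Final: 0.3546 hr


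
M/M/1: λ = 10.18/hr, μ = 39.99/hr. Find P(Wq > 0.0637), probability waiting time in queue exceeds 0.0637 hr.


ρ = 10.18/39.99 = 0.2546
P(Wq > t) = ρ·e^{−(μ−λ)t} = 0.2546·e^{−1.8989}
= 0.2546·0.149734 = 0.038117

Final: 0.038117


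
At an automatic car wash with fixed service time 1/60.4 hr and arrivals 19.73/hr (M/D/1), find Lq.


ρ = 19.73/60.4 = 0.3267
M/D/1: Lq = ρ²/(2(1−ρ)) = 0.1067/(2·0.6733) = 0.07923

Final: 0.07923


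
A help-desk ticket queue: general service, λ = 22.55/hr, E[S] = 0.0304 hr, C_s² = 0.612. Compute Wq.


ρ = λ·E[S] = 22.55·0.0304 = 0.6855
E[S²] = E[S]²(1+C_s²) = 0.0304²·(1+0.612) = 0.001490
Wq = λ·E[S²]/(2(1−ρ)) = 22.55·0.001490/(2·0.3145) = 0.05341 hr

Final: 0.05341 hr


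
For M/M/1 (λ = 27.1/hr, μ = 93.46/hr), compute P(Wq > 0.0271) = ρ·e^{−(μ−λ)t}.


ρ = 27.1/93.46 = 0.2900
P(Wq > t) = ρ·e^{−(μ−λ)t} = 0.2900·e^{−1.7984}
= 0.2900·0.165571 = 0.048010

Final: 0.048010


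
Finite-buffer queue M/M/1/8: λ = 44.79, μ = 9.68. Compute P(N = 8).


ρ = λ/μ = 44.79/9.68 = 4.6271
P_K = (1−ρ)ρ^K/(1−ρ^(K+1)) = (-3.6271·210109.476693)/(1 − 972190.440193)
= -762080.963501/-972189.440193 = 0.783881

Final: 0.783881


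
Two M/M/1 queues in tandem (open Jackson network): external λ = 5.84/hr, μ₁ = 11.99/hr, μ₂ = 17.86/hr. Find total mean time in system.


Each node sees arrival rate λ = 5.84/hr (tandem ⇒ throughput preserved).
W₁ = 1/(μ₁−λ) = 1/(11.99−5.84) = 0.16260 hr
W₂ = 1/(μ₂−λ) = 1/(17.86−5.84) = 0.08319 hr
W_total = W₁ + W₂ = 0.16260 + 0.08319 = 0.24580 hr

Final: 0.24580 hr


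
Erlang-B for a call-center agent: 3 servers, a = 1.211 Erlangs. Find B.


B(c,a) = (a^c/c!) / Σ_{k=0}^{c} a^k/k!
a^3/3! = 0.295993
Σ terms (k=0..3): 1.00000 + 1.21100 + 0.73326 + 0.29599 = 3.240253
B = 0.295993/3.240253 = 0.091349

Final: 0.091349


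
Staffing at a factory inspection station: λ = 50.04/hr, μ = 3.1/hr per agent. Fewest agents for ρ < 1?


Stability requires cμ > λ ⇔ c > λ/μ.
λ/μ = 50.04/3.1 = 16.1419
Minimum integer c = ⌊16.1419⌋ + 1 = 17
Check: 17·3.1 = 52.70 > 50.04, while 16·3.1 = 49.60 ≤ 50.04

Final: 17 servers


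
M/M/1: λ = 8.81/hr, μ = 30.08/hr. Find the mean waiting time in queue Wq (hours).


ρ = 8.81/30.08 = 0.2929
Wq = ρ/(μ−λ) = 0.2929/(30.08 − 8.81) = 0.2929/21.27 = 0.01377 hr

Final: 0.01377 hr


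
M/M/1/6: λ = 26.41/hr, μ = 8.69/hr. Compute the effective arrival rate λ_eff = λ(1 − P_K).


ρ = 3.0391; P_K = (1−ρ)ρ^6/(1−ρ^7) = 0.671238
λ_eff = λ(1 − P_K) = 26.41·(1 − 0.671238) = 26.41·0.328762 = 8.6826 /hr

Final: 8.6826 /hr


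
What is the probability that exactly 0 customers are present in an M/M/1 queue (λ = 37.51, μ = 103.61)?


ρ = 37.51/103.61 = 0.3620
P_n = (1−ρ)·ρ^n = (1 − 0.3620)·0.3620^0 = 0.6380·1.000000 = 0.637969

Final: 0.637969


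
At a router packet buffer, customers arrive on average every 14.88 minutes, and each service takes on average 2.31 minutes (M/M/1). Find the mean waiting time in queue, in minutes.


λ = 60/14.88 = 4.0323 /hr
μ = 60/2.31 = 25.9740 /hr
ρ = λ/μ = 4.0323/25.9740 = 0.1552
Wq = ρ/(μ−λ) = 0.1552/(25.9740−4.0323) = 0.007075 hr
In minutes: 0.007075·60 = 0.4245 min

Final: 0.4245 min


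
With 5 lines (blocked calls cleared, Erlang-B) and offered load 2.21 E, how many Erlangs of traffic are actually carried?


B(5,2.21) = 0.049449 (Erlang-B)
Carried load = a(1 − B) = 2.21·(1 − 0.049449) = 2.21·0.950551 = 2.1007 E

Final: 2.1007 Erlangs


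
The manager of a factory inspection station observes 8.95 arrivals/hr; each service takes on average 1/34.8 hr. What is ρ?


ρ = λ/μ = 8.95/34.8 = 0.2572

Final: 0.2572


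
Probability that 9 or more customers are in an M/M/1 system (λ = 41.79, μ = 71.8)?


ρ = 41.79/71.8 = 0.5820
P(N ≥ n) = ρ^n = 0.5820^9 = 0.007665

Final: 0.007665


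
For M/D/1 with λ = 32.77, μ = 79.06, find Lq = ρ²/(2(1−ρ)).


ρ = 32.77/79.06 = 0.4145
M/D/1: Lq = ρ²/(2(1−ρ)) = 0.1718/(2·0.5855) = 0.14672

Final: 0.14672


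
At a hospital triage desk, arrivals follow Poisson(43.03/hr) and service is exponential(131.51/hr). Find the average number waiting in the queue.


ρ = 43.03/131.51 = 0.3272
Lq = ρ²/(1−ρ) = 0.1071/0.6728 = 0.1591

Final: 0.1591


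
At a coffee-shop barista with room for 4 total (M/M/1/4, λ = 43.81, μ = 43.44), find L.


ρ = 43.81/43.44 = 1.0085
L = ρ[1 − (K+1)ρ^K + Kρ^(K+1)] / [(1−ρ)(1−ρ^(K+1))]
Numerator: 1.0085·(1 − 5·1.034508 + 4·1.043319) = 0.0007442
Denominator: (-0.008517)·(-0.043319) = 0.0003690
L = 0.0007442/0.0003690 = 2.0170

Final: 2.0170


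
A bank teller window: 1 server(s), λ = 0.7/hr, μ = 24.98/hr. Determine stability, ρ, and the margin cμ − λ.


Total capacity cμ = 1·24.98 = 24.98/hr
ρ = λ/(cμ) = 0.7/24.98 = 0.02802
Stable ⇔ ρ < 1: YES
Spare capacity = cμ − λ = 24.98 − 0.7 = 24.28/hr

Final: ρ = 0.02802; stable; margin = 24.28/hr


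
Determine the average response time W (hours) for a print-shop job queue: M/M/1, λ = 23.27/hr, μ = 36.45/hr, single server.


W = 1/(μ−λ) = 1/(36.45 − 23.27) = 1/13.18 = 0.07587 hr

Final: 0.07587 hr


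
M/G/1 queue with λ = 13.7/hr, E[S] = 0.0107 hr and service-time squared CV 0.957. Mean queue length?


ρ = λ·E[S] = 13.7·0.0107 = 0.1466
Lq = ρ²(1+C_s²)/(2(1−ρ)) = 0.02149·(1+0.957)/(2·0.8534)
= 0.02149·1.9570/1.7068 = 0.02464

Final: 0.02464


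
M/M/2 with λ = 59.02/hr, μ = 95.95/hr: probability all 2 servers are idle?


a = λ/μ = 59.02/95.95 = 0.6151; ρ = a/c = 0.3076
Σ_{k=0}^{1} a^k/k! (terms k=0..1) = 1.00000 + 0.61511 = 1.61511
Tail: a^2/(2!(1−ρ)) = 0.37836/(2·0.6924) = 0.27321
P₀ = 1/(1.61511 + 0.27321) = 1/1.88832 = 0.529571

Final: 0.529571


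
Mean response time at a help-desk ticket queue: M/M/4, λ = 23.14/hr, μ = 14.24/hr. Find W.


a = 1.6250; ρ = 0.4062; P₀ = 0.194182
Lq = P₀·a^c·ρ/(c!(1−ρ)²) = 0.06501
Wq = Lq/λ = 0.06501/23.14 = 0.002810 hr
W = Wq + 1/μ = 0.002810 + 0.07022 = 0.07303 hr

Final: 0.07303 hr


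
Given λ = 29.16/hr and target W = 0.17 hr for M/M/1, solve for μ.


W = 1/(μ−λ) ⇒ μ − λ = 1/W = 1/0.17 = 5.8824
μ = λ + 1/W = 29.16 + 5.8824 = 35.0424 per hr

Final: 35.0424 /hr


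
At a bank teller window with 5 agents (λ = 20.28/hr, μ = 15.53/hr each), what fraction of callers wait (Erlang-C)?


a = λ/μ = 1.3059; ρ = a/5 = 0.2612
P₀ = 0.270736 (from M/M/c formula)
C(c,a) = [a^c/(c!(1−ρ))]·P₀ = [3.79737/(120·0.7388)]·0.270736
= 0.04283·0.270736 = 0.011596

Final: 0.011596


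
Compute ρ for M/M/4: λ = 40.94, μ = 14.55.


ρ = λ/(cμ) = 40.94/(4·14.55) = 40.94/58.20 = 0.7034

Final: 0.7034


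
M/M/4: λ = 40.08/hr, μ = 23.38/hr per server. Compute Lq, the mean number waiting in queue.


a = λ/μ = 1.7143; ρ = a/4 = 0.4286
P₀ = 0.176895
Lq = P₀·a^c·ρ / (c!·(1−ρ)²) = 0.176895·8.63640·0.4286/(24·0.32653)
= 0.08355

Final: 0.08355


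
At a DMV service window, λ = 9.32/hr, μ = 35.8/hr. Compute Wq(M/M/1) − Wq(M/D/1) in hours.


ρ = 9.32/35.8 = 0.2603
Wq(M/M/1) = ρ/(μ−λ) = 0.2603/26.48 = 0.009831 hr
Wq(M/D/1) = ρ/(2(μ−λ)) = 0.004916 hr
Savings = 0.009831 − 0.004916 = 0.004916 hr

Final: 0.004916 hr


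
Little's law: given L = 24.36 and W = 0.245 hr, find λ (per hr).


λ = L/W = 24.36/0.245 = 99.4286 /hr

Final: 99.4286 /hr


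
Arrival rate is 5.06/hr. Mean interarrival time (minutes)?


Mean interarrival time = 1/λ = 1/5.06 hour = 0.19763 hour
In minutes: 0.19763 × 60 = 11.8577 min

Final: 11.8577 min


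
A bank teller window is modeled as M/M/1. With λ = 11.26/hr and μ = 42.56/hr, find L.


ρ = λ/μ = 11.26/42.56 = 0.2646
L = ρ/(1−ρ) = 0.2646/(1 − 0.2646) = 0.2646/0.7354 = 0.3597

Final: 0.3597


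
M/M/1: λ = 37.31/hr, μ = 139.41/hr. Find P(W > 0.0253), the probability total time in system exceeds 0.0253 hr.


W ~ Exponential(μ−λ) for M/M/1.
μ − λ = 139.41 − 37.31 = 102.1000
P(W > t) = e^{−(μ−λ)t} = e^{−2.5831} = 0.075537

Final: 0.075537


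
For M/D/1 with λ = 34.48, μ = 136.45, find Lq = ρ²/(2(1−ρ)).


ρ = 34.48/136.45 = 0.2527
M/D/1: Lq = ρ²/(2(1−ρ)) = 0.06385/(2·0.7473) = 0.04272

Final: 0.04272


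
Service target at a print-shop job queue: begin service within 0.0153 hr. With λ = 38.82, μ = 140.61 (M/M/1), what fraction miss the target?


ρ = 38.82/140.61 = 0.2761
P(Wq > t) = ρ·e^{−(μ−λ)t} = 0.2761·e^{−1.5574}
= 0.2761·0.210686 = 0.058167

Final: 0.058167


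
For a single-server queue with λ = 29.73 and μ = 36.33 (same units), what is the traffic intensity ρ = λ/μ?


ρ = λ/μ = 29.73/36.33 = 0.8183

Final: 0.8183


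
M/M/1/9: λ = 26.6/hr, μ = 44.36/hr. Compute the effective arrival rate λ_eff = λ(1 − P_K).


ρ = 0.5996; P_K = (1−ρ)ρ^9/(1−ρ^10) = 0.004037
λ_eff = λ(1 − P_K) = 26.6·(1 − 0.004037) = 26.6·0.995963 = 26.4926 /hr

Final: 26.4926 /hr


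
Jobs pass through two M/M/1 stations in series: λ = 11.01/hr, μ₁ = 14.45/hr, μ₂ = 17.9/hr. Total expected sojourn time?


Each node sees arrival rate λ = 11.01/hr (tandem ⇒ throughput preserved).
W₁ = 1/(μ₁−λ) = 1/(14.45−11.01) = 0.29070 hr
W₂ = 1/(μ₂−λ) = 1/(17.9−11.01) = 0.14514 hr
W_total = W₁ + W₂ = 0.29070 + 0.14514 = 0.43584 hr

Final: 0.43584 hr


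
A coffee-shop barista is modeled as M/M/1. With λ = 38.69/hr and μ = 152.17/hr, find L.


ρ = λ/μ = 38.69/152.17 = 0.2543
L = ρ/(1−ρ) = 0.2543/(1 − 0.2543) = 0.2543/0.7457 = 0.3409

Final: 0.3409


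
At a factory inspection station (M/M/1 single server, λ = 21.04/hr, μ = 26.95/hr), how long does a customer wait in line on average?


ρ = 21.04/26.95 = 0.7807
Wq = ρ/(μ−λ) = 0.7807/(26.95 − 21.04) = 0.7807/5.91 = 0.1321 hr

Final: 0.1321 hr


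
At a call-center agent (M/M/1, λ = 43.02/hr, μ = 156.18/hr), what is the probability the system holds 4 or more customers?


ρ = 43.02/156.18 = 0.2755
P(N ≥ n) = ρ^n = 0.2755^4 = 0.005757

Final: 0.005757


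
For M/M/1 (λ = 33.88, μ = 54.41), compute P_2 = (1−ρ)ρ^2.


ρ = 33.88/54.41 = 0.6227
P_n = (1−ρ)·ρ^n = (1 − 0.6227)·0.6227^2 = 0.3773·0.387730 = 0.146298

Final: 0.146298


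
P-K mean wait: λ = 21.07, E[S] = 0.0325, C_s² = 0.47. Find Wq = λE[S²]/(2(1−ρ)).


ρ = λ·E[S] = 21.07·0.0325 = 0.6848
E[S²] = E[S]²(1+C_s²) = 0.0325²·(1+0.47) = 0.001553
Wq = λ·E[S²]/(2(1−ρ)) = 21.07·0.001553/(2·0.3152) = 0.05189 hr

Final: 0.05189 hr


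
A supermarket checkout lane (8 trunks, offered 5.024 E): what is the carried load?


B(8,5.024) = 0.071178 (Erlang-B)
Carried load = a(1 − B) = 5.024·(1 − 0.071178) = 5.024·0.928822 = 4.6664 E

Final: 4.6664 Erlangs


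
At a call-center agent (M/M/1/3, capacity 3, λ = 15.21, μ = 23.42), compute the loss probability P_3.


ρ = λ/μ = 15.21/23.42 = 0.6494
P_K = (1−ρ)ρ^K/(1−ρ^(K+1)) = (0.3506·0.273922)/(1 − 0.177897)
= 0.096025/0.822103 = 0.116804

Final: 0.116804


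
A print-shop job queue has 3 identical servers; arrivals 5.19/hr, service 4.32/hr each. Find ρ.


ρ = λ/(cμ) = 5.19/(3·4.32) = 5.19/12.96 = 0.4005

Final: 0.4005


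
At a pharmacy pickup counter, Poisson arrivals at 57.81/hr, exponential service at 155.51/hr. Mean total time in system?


W = 1/(μ−λ) = 1/(155.51 − 57.81) = 1/97.70 = 0.01024 hr

Final: 0.01024 hr


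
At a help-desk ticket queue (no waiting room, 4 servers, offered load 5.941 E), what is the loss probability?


B(c,a) = (a^c/c!) / Σ_{k=0}^{c} a^k/k!
a^4/4! = 51.907124
Σ terms (k=0..4): 1.00000 + 5.94100 + 17.64774 + 34.94841 + 51.90712 = 111.444273
B = 51.907124/111.444273 = 0.465768

Final: 0.465768


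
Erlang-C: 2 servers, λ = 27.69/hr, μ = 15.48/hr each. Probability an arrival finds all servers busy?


a = λ/μ = 1.7888; ρ = a/2 = 0.8944
P₀ = 0.055754 (from M/M/c formula)
C(c,a) = [a^c/(c!(1−ρ))]·P₀ = [3.19966/(2·0.1056)]·0.055754
= 15.14702·0.055754 = 0.844514

Final: 0.844514


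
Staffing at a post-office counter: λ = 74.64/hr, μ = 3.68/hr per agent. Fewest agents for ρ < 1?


Stability requires cμ > λ ⇔ c > λ/μ.
λ/μ = 74.64/3.68 = 20.2826
Minimum integer c = ⌊20.2826⌋ + 1 = 21
Check: 21·3.68 = 77.28 > 74.64, while 20·3.68 = 73.60 ≤ 74.64

Final: 21 servers


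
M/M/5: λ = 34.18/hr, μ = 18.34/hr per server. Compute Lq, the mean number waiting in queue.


a = λ/μ = 1.8637; ρ = a/5 = 0.3727
P₀ = 0.154307
Lq = P₀·a^c·ρ / (c!·(1−ρ)²) = 0.154307·22.48349·0.3727/(120·0.39346)
= 0.02739

Final: 0.02739


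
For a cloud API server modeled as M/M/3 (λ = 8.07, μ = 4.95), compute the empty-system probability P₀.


a = λ/μ = 8.07/4.95 = 1.6303; ρ = a/c = 0.5434
Σ_{k=0}^{2} a^k/k! (terms k=0..2) = 1.00000 + 1.63030 + 1.32894 = 3.95925
Tail: a^3/(3!(1−ρ)) = 4.33316/(6·0.4566) = 1.58180
P₀ = 1/(3.95925 + 1.58180) = 1/5.54104 = 0.180471

Final: 0.180471


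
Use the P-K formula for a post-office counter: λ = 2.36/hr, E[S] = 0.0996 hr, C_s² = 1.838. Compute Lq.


ρ = λ·E[S] = 2.36·0.0996 = 0.2351
Lq = ρ²(1+C_s²)/(2(1−ρ)) = 0.05525·(1+1.838)/(2·0.7649)
= 0.05525·2.8380/1.5299 = 0.10249

Final: 0.10249


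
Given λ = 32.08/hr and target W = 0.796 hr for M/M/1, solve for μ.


W = 1/(μ−λ) ⇒ μ − λ = 1/W = 1/0.796 = 1.2563
μ = λ + 1/W = 32.08 + 1.2563 = 33.3363 per hr

Final: 33.3363 /hr


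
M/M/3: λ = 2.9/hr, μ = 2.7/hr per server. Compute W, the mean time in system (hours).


a = 1.0741; ρ = 0.3580; P₀ = 0.336408
Lq = P₀·a^c·ρ/(c!(1−ρ)²) = 0.06035
Wq = Lq/λ = 0.06035/2.9 = 0.02081 hr
W = Wq + 1/μ = 0.02081 + 0.37037 = 0.39118 hr

Final: 0.39118 hr


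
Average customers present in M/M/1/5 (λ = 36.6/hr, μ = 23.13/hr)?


ρ = 36.6/23.13 = 1.5824
L = ρ[1 − (K+1)ρ^K + Kρ^(K+1)] / [(1−ρ)(1−ρ^(K+1))]
Numerator: 1.5824·(1 − 6·9.920356 + 5·15.697580) = 31.593040
Denominator: (-0.5824)·(-14.697580) = 8.559291
L = 31.593040/8.559291 = 3.6911

Final: 3.6911


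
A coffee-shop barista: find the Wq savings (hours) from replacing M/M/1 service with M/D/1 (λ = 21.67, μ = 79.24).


ρ = 21.67/79.24 = 0.2735
Wq(M/M/1) = ρ/(μ−λ) = 0.2735/57.57 = 0.004750 hr
Wq(M/D/1) = ρ/(2(μ−λ)) = 0.002375 hr
Savings = 0.004750 − 0.002375 = 0.002375 hr

Final: 0.002375 hr


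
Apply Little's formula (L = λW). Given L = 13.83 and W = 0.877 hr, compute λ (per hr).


λ = L/W = 13.83/0.877 = 15.7697 /hr

Final: 15.7697 /hr


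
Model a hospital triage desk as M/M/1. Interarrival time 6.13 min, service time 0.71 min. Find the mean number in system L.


λ = 60/6.13 = 9.7879 /hr
μ = 60/0.71 = 84.5070 /hr
ρ = λ/μ = 9.7879/84.5070 = 0.1158
L = ρ/(1−ρ) = 0.1158/0.8842 = 0.1310

Final: 0.1310


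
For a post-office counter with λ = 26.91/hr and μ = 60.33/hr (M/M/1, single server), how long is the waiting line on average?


ρ = 26.91/60.33 = 0.4460
Lq = ρ²/(1−ρ) = 0.1990/0.5540 = 0.3592

Final: 0.3592


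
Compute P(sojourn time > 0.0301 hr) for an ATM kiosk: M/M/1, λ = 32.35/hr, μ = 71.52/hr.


W ~ Exponential(μ−λ) for M/M/1.
μ − λ = 71.52 − 32.35 = 39.1700
P(W > t) = e^{−(μ−λ)t} = e^{−1.1790} = 0.307581

Final: 0.307581


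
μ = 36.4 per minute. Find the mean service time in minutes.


Mean service time = 1/μ = 1/36.4 minute = 0.02747 minute
In minutes: 0.02747 × 1 = 0.02747 min

Final: 0.02747 min


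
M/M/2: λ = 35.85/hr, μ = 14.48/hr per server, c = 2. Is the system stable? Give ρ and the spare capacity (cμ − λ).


Total capacity cμ = 2·14.48 = 28.96/hr
ρ = λ/(cμ) = 35.85/28.96 = 1.2379
Stable ⇔ ρ < 1: NO
Spare capacity = cμ − λ = 28.96 − 35.85 = -6.89/hr

Final: ρ = 1.2379; unstable; margin = -6.89/hr


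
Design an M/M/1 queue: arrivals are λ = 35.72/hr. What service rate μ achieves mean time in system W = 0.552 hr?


W = 1/(μ−λ) ⇒ μ − λ = 1/W = 1/0.552 = 1.8116
μ = λ + 1/W = 35.72 + 1.8116 = 37.5316 per hr

Final: 37.5316 /hr


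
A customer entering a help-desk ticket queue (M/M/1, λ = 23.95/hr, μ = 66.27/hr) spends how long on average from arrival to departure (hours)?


W = 1/(μ−λ) = 1/(66.27 − 23.95) = 1/42.32 = 0.02363 hr

Final: 0.02363 hr


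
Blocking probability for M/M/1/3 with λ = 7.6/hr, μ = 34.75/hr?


ρ = λ/μ = 7.6/34.75 = 0.2187
P_K = (1−ρ)ρ^K/(1−ρ^(K+1)) = (0.7813·0.010461)/(1 − 0.002288)
= 0.008173/0.997712 = 0.008192

Final: 0.008192


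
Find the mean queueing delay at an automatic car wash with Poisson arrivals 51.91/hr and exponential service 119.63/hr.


ρ = 51.91/119.63 = 0.4339
Wq = ρ/(μ−λ) = 0.4339/(119.63 − 51.91) = 0.4339/67.72 = 0.006408 hr

Final: 0.006408 hr


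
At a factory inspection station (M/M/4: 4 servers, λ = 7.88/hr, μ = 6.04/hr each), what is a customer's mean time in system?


a = 1.3046; ρ = 0.3262; P₀ = 0.269912
Lq = P₀·a^c·ρ/(c!(1−ρ)²) = 0.02340
Wq = Lq/λ = 0.02340/7.88 = 0.002970 hr
W = Wq + 1/μ = 0.002970 + 0.16556 = 0.16853 hr

Final: 0.16853 hr


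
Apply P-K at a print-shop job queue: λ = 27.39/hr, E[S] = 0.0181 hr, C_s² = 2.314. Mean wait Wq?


ρ = λ·E[S] = 27.39·0.0181 = 0.4958
E[S²] = E[S]²(1+C_s²) = 0.0181²·(1+2.314) = 0.001086
Wq = λ·E[S²]/(2(1−ρ)) = 27.39·0.001086/(2·0.5042) = 0.02949 hr

Final: 0.02949 hr


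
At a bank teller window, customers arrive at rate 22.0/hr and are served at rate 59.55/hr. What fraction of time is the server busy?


ρ = λ/μ = 22.0/59.55 = 0.3694

Final: 0.3694


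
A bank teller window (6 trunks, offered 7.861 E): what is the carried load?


B(6,7.861) = 0.382106 (Erlang-B)
Carried load = a(1 − B) = 7.861·(1 − 0.382106) = 7.861·0.617894 = 4.8573 E

Final: 4.8573 Erlangs


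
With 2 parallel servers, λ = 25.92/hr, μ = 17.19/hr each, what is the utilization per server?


ρ = λ/(cμ) = 25.92/(2·17.19) = 25.92/34.38 = 0.7539

Final: 0.7539


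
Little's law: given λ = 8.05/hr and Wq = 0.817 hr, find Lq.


Lq = λWq = 8.05·0.817 = 6.5769

Final: 6.5769


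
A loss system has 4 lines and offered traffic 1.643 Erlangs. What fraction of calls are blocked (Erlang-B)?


B(c,a) = (a^c/c!) / Σ_{k=0}^{c} a^k/k!
a^4/4! = 0.303626
Σ terms (k=0..4): 1.00000 + 1.64300 + 1.34972 + 0.73920 + 0.30363 = 5.035550
B = 0.303626/5.035550 = 0.060297

Final: 0.060297
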